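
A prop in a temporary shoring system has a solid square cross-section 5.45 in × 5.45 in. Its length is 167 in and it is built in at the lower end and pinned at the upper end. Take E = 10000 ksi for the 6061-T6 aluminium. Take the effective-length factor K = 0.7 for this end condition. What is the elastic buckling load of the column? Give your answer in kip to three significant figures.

P_cr ≈ 531 kip

I = a⁴/12 = 5.45⁴/12 = 73.52 in⁴
Effective length L_e = K·L = 0.7 × 167 = 116.9 in
P_cr = π²EI / L_e² = π² × 10000×10³ × 73.52 / 116.9² = 5.310×10^5 lb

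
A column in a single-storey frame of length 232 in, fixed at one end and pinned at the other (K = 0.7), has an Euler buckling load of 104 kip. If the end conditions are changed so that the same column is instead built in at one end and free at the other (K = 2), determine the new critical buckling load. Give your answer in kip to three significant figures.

P_cr ≈ 12.7 kip

P_cr ∝ 1/K², so P_cr,new = P_cr,old × (K_old/K_new)² = 104 × (0.7/2)²
= 104 × 0.1225 = 12.7 kip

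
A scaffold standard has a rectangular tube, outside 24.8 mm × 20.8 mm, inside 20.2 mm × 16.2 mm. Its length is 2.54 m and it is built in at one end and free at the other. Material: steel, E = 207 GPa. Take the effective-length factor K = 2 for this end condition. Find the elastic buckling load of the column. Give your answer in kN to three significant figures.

P_cr ≈ 0.906 kN

Weak-axis I_min = (h_o·b_o³ − h_i·b_i³)/12 with b_o = 20.8, b_i = 16.20 mm (shorter outer/inner sides).
I_min = (24.8×20.8³ − 20.20×16.20³)/12 = 1.144×10^4 mm⁴
I = 1.144×10^4 mm⁴ = 1.144×10^-8 m⁴
Effective length L_e = K·L = 2 × 2.54 = 5.080 m
P_cr = π²EI / L_e² = π² × 207×10⁹ × 1.144×10^-8 / 5.080² = 905.7 N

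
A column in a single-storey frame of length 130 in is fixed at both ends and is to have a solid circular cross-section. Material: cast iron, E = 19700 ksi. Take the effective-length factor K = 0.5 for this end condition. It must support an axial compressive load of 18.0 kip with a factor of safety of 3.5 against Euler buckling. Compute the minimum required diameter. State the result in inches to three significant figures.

Required P_cr = n·P = 3.5 × 18.0 = 63.00 kip
L_e = K·L = 0.5 × 130 = 65.00 in
Required I = P_cr·L_e²/(π²E) = 6.300×10^4 × 65.00² / (π² × 1.97×10^7) = 1.369 in⁴
Solid circle: I = πd⁴/64  ⇒  d = (64I/π)^(1/4) = (64×1.369/π)^(1/4) = 2.30 in

d ≈ 2.30 in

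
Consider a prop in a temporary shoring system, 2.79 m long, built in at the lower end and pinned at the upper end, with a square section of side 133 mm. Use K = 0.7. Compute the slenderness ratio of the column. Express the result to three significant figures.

λ ≈ 50.9

For a square r = a/√12 = 133/√12 = 38.39 mm
L_e = K·L = 0.7 × 2.79 m = 1.953 m = 1953.0 mm
λ = L_e / r_min = 1953.0 / 38.39 = 50.9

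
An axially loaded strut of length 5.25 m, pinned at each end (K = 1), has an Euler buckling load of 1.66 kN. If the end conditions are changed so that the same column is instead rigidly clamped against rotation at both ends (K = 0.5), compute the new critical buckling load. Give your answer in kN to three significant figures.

P_cr ≈ 6.64 kN

P_cr ∝ 1/K², so P_cr,new = P_cr,old × (K_old/K_new)² = 1.66 × (1/0.5)²
= 1.66 × 4.000 = 6.64 kN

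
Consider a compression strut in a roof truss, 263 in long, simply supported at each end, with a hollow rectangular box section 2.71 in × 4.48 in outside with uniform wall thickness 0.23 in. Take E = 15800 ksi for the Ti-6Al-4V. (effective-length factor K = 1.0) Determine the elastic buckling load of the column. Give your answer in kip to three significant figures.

P_cr ≈ 8.15 kip

Inner dimensions: h_i = 4.48 − 2×0.23 = 4.020 in, b_i = 2.71 − 2×0.23 = 2.250 in
Weak-axis I_min = (h_o·b_o³ − h_i·b_i³)/12 with b_o = 2.71, b_i = 2.250 in (shorter outer/inner sides).
I_min = (4.48×2.71³ − 4.020×2.250³)/12 = 3.614 in⁴
Effective length L_e = K·L = 1 × 263 = 263.0 in
P_cr = π²EI / L_e² = π² × 15800×10³ × 3.614 / 263.0² = 8.149×10^3 lb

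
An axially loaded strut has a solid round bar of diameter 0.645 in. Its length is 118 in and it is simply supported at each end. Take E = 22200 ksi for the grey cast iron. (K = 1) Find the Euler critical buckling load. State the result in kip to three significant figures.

P_cr ≈ 0.134 kip

I = πd⁴/64 = π×0.645⁴/64 = 8.496×10^-3 in⁴
Effective length L_e = K·L = 1 × 118 = 118.0 in
P_cr = π²EI / L_e² = π² × 22200×10³ × 8.496×10^-3 / 118.0² = 133.7 lb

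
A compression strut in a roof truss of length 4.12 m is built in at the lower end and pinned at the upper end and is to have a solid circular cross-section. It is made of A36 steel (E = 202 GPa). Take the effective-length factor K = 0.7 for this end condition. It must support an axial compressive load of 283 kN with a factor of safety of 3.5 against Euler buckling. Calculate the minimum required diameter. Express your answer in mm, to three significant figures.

d ≈ 95.8 mm

Required P_cr = n·P = 3.5 × 283 = 990.5 kN
L_e = K·L = 0.7 × 4.12 = 2.884 m
Required I = P_cr·L_e²/(π²E) = 9.905×10^5 × 2.884² / (π² × 2.02×10^11) = 4.132×10^-6 m⁴
I_req = 4.132×10^6 mm⁴
Solid circle: I = πd⁴/64  ⇒  d = (64I/π)^(1/4) = (64×4.132×10^6/π)^(1/4) = 95.8 mm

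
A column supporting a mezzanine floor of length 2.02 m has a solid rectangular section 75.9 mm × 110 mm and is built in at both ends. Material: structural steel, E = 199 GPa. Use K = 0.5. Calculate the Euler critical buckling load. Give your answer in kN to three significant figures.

P_cr ≈ 7720 kN

Buckling occurs about the weak axis: I_min = h·b³/12 with b = 75.9 mm (the shorter side).
I_min = 110×75.9³/12 = 4.008×10^6 mm⁴
I = 4.008×10^6 mm⁴ = 4.008×10^-6 m⁴
Effective length L_e = K·L = 0.5 × 2.02 = 1.010 m
P_cr = π²EI / L_e² = π² × 199×10⁹ × 4.008×10^-6 / 1.010² = 7.717×10^6 N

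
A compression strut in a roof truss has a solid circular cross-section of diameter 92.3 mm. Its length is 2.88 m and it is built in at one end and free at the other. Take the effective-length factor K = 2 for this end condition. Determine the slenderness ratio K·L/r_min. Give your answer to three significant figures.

λ ≈ 250

I = πd⁴/64 = π×92.3⁴/64 = 3.563×10^6 mm⁴
A = 6.691×10^3 mm²;  r_min = √(I/A) = √(3.563×10^6/6.691×10^3) = 23.08 mm
L_e = K·L = 2 × 2.88 m = 5.760 m = 5760.0 mm
λ = L_e / r_min = 5760.0 / 23.08 = 250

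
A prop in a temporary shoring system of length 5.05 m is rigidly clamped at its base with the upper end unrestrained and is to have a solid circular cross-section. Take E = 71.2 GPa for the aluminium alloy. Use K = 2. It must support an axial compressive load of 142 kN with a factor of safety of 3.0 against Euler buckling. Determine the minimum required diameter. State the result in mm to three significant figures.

d ≈ 188 mm

Required P_cr = n·P = 3.0 × 142 = 426.0 kN
L_e = K·L = 2 × 5.05 = 10.10 m
Required I = P_cr·L_e²/(π²E) = 4.260×10^5 × 10.10² / (π² × 7.12×10^10) = 6.184×10^-5 m⁴
I_req = 6.184×10^7 mm⁴
Solid circle: I = πd⁴/64  ⇒  d = (64I/π)^(1/4) = (64×6.184×10^7/π)^(1/4) = 188 mm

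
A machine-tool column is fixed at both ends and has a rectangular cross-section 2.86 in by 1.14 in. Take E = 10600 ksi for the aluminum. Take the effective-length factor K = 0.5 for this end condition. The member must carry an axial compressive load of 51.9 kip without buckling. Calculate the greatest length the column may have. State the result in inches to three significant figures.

L_max ≈ 53.4 in

Buckling occurs about the weak axis: I_min = h·b³/12 with b = 1.14 in (the shorter side).
I_min = 2.86×1.14³/12 = 0.3531 in⁴
At the buckling limit P_cr = P = 5.190×10^4 lb
From P_cr = π²EI/(K·L)²:  L = (1/K)·√(π²EI/P_cr) = (1/0.5)·√(π²×1.06×10^7×0.3531/5.190×10^4)
L = 53.4 in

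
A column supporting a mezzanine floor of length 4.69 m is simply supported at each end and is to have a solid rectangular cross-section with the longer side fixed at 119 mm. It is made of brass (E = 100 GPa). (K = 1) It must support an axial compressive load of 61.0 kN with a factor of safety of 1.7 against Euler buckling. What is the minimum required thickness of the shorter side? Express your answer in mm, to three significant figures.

b ≈ 61.5 mm

Required P_cr = n·P = 1.7 × 61.0 = 103.7 kN
L_e = K·L = 1 × 4.69 = 4.690 m
Required I = P_cr·L_e²/(π²E) = 1.037×10^5 × 4.690² / (π² × 1.00×10^11) = 2.311×10^-6 m⁴
I_req = 2.311×10^6 mm⁴
Rectangle, weak axis: I_min = h·b³/12 with h = 119 mm fixed  ⇒  b = (12I/h)^(1/3) = 61.5 mm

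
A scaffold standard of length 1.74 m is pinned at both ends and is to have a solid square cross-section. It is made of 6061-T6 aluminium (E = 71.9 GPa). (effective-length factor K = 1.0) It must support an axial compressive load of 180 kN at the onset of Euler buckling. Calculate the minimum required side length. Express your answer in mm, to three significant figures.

a ≈ 55.1 mm

L_e = K·L = 1 × 1.74 = 1.740 m
Required I = P_cr·L_e²/(π²E) = 1.800×10^5 × 1.740² / (π² × 7.19×10^10) = 7.680×10^-7 m⁴
I_req = 7.680×10^5 mm⁴
Solid square: I = a⁴/12  ⇒  a = (12I)^(1/4) = (12×7.680×10^5)^(1/4) = 55.1 mm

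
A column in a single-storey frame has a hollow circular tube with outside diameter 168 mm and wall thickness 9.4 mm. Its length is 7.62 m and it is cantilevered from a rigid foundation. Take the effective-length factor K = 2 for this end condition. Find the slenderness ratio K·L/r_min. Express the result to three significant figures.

λ ≈ 271

Inner diameter d_i = 168 − 2×9.4 = 149.2 mm
I = π(d_o⁴ − d_i⁴)/64 = π(168⁴ − 149.2⁴)/64 = 1.478×10^7 mm⁴
A = 4.684×10^3 mm²;  r_min = √(I/A) = √(1.478×10^7/4.684×10^3) = 56.17 mm
L_e = K·L = 2 × 7.62 m = 15.24 m = 15240 mm
λ = L_e / r_min = 15240 / 56.17 = 271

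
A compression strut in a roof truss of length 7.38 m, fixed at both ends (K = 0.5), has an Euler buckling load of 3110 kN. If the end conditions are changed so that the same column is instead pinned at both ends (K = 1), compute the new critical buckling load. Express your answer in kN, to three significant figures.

P_cr ≈ 778 kN

P_cr ∝ 1/K², so P_cr,new = P_cr,old × (K_old/K_new)² = 3110 × (0.5/1)²
= 3110 × 0.2500 = 778 kN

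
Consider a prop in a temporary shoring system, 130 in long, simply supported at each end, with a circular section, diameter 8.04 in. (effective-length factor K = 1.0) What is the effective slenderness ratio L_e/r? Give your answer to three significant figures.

λ ≈ 64.7

For a solid circle r = d/4 = 8.04/4 = 2.010 in
L_e = K·L = 1 × 130 = 130.0 in
λ = L_e / r_min = 130.00 / 2.010 = 64.7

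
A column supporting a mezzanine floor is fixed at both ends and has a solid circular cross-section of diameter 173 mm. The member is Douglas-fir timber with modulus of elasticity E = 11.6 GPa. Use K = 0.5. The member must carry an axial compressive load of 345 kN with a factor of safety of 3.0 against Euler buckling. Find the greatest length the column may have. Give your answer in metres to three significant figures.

L_max ≈ 4.41 m

I = πd⁴/64 = π×173⁴/64 = 4.397×10^7 mm⁴
I = 4.397×10^-5 m⁴
Required critical load P_cr = n·P = 3.0 × 345 = 1035 kN = 1.035×10^6 N
From P_cr = π²EI/(K·L)²:  L = (1/K)·√(π²EI/P_cr) = (1/0.5)·√(π²×1.16×10^10×4.397×10^-5/1.035×10^6)
L = 4.41 m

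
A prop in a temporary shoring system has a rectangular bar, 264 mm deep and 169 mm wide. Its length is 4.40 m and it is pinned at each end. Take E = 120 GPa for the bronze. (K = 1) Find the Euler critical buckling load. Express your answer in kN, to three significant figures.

P_cr ≈ 6500 kN

Buckling occurs about the weak axis: I_min = h·b³/12 with b = 169 mm (the shorter side).
I_min = 264×169³/12 = 1.062×10^8 mm⁴
I = 1.062×10^8 mm⁴ = 1.062×10^-4 m⁴
Effective length L_e = K·L = 1 × 4.40 = 4.400 m
P_cr = π²EI / L_e² = π² × 120×10⁹ × 1.062×10^-4 / 4.400² = 6.496×10^6 N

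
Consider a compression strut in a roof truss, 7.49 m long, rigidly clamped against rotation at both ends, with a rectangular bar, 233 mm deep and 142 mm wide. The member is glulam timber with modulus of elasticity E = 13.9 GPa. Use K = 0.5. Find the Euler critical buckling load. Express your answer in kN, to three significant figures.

Buckling occurs about the weak axis: I_min = h·b³/12 with b = 142 mm (the shorter side).
I_min = 233×142³/12 = 5.560×10^7 mm⁴
I = 5.560×10^7 mm⁴ = 5.560×10^-5 m⁴
Effective length L_e = K·L = 0.5 × 7.49 = 3.745 m
P_cr = π²EI / L_e² = π² × 13.9×10⁹ × 5.560×10^-5 / 3.745² = 5.438×10^5 N

P_cr ≈ 544 kN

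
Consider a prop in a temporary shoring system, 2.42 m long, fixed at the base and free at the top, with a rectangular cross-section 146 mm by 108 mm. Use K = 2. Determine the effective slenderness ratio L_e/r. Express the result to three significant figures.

Buckling occurs about the weak axis: I_min = h·b³/12 with b = 108 mm (the shorter side).
I_min = 146×108³/12 = 1.533×10^7 mm⁴
A = 1.577×10^4 mm²;  r_min = √(I/A) = √(1.533×10^7/1.577×10^4) = 31.18 mm
L_e = K·L = 2 × 2.42 m = 4.840 m = 4840.0 mm
λ = L_e / r_min = 4840.0 / 31.18 = 155

λ ≈ 155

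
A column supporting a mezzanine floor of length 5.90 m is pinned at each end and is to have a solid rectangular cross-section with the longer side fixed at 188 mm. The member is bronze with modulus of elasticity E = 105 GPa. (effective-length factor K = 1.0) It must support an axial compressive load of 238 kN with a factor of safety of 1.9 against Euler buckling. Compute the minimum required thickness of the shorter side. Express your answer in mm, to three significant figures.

b ≈ 99.0 mm

Required P_cr = n·P = 1.9 × 238 = 452.2 kN
L_e = K·L = 1 × 5.90 = 5.900 m
Required I = P_cr·L_e²/(π²E) = 4.522×10^5 × 5.900² / (π² × 1.05×10^11) = 1.519×10^-5 m⁴
I_req = 1.519×10^7 mm⁴
Rectangle, weak axis: I_min = h·b³/12 with h = 188 mm fixed  ⇒  b = (12I/h)^(1/3) = 99.0 mm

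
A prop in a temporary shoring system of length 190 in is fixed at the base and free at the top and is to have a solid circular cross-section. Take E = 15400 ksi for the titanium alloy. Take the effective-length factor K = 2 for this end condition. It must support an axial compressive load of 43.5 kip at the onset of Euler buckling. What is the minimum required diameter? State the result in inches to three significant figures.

d ≈ 5.39 in

L_e = K·L = 2 × 190 = 380.0 in
Required I = P_cr·L_e²/(π²E) = 4.350×10^4 × 380.0² / (π² × 1.54×10^7) = 41.33 in⁴
Solid circle: I = πd⁴/64  ⇒  d = (64I/π)^(1/4) = (64×41.33/π)^(1/4) = 5.39 in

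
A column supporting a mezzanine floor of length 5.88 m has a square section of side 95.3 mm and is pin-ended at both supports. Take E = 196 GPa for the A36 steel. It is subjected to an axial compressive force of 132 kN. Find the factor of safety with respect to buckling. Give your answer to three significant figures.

I = a⁴/12 = 95.3⁴/12 = 6.874×10^6 mm⁴
I = 6.874×10^6 mm⁴ = 6.874×10^-6 m⁴
Effective length L_e = K·L = 1 × 5.88 = 5.880 m
P_cr = π²EI / L_e² = π² × 196×10⁹ × 6.874×10^-6 / 5.880² = 3.846×10^5 N
Factor of safety n = P_cr / P = 384.58 / 132 = 2.91

n ≈ 2.91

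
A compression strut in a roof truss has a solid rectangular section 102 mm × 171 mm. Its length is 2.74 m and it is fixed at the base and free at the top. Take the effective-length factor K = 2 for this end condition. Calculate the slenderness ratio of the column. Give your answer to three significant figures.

Buckling occurs about the weak axis: I_min = h·b³/12 with b = 102 mm (the shorter side).
I_min = 171×102³/12 = 1.512×10^7 mm⁴
A = 1.744×10^4 mm²;  r_min = √(I/A) = √(1.512×10^7/1.744×10^4) = 29.44 mm
L_e = K·L = 2 × 2.74 m = 5.480 m = 5480.0 mm
λ = L_e / r_min = 5480.0 / 29.44 = 186

λ ≈ 186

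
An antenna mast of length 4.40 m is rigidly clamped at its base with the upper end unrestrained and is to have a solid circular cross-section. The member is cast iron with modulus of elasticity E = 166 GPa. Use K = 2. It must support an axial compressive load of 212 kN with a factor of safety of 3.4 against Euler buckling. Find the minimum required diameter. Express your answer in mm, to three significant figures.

Required P_cr = n·P = 3.4 × 212 = 720.8 kN
L_e = K·L = 2 × 4.40 = 8.800 m
Required I = P_cr·L_e²/(π²E) = 7.208×10^5 × 8.800² / (π² × 1.66×10^11) = 3.407×10^-5 m⁴
I_req = 3.407×10^7 mm⁴
Solid circle: I = πd⁴/64  ⇒  d = (64I/π)^(1/4) = (64×3.407×10^7/π)^(1/4) = 162 mm

d ≈ 162 mm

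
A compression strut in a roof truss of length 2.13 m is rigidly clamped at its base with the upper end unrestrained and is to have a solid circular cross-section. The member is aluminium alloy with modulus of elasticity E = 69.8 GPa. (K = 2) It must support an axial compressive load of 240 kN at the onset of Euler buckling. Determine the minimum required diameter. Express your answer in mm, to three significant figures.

L_e = K·L = 2 × 2.13 = 4.260 m
Required I = P_cr·L_e²/(π²E) = 2.400×10^5 × 4.260² / (π² × 6.98×10^10) = 6.322×10^-6 m⁴
I_req = 6.322×10^6 mm⁴
Solid circle: I = πd⁴/64  ⇒  d = (64I/π)^(1/4) = (64×6.322×10^6/π)^(1/4) = 107 mm

d ≈ 107 mm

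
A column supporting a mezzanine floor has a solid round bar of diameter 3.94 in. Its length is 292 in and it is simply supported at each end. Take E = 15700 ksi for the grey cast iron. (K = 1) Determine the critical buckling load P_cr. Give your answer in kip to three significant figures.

I = πd⁴/64 = π×3.94⁴/64 = 11.83 in⁴
Effective length L_e = K·L = 1 × 292 = 292.0 in
P_cr = π²EI / L_e² = π² × 15700×10³ × 11.83 / 292.0² = 2.150×10^4 lb

P_cr ≈ 21.5 kip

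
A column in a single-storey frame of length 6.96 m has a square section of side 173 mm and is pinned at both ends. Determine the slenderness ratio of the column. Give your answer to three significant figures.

I = a⁴/12 = 173⁴/12 = 7.465×10^7 mm⁴
A = 2.993×10^4 mm²;  r_min = √(I/A) = √(7.465×10^7/2.993×10^4) = 49.94 mm
L_e = K·L = 1 × 6.96 m = 6.960 m = 6960.0 mm
λ = L_e / r_min = 6960.0 / 49.94 = 139

λ ≈ 139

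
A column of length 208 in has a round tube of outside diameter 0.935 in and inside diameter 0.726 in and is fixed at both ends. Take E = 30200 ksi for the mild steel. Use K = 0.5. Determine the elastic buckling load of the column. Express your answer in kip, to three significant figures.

P_cr ≈ 0.658 kip

d_o = 0.935 in, d_i = 0.726 in
I = π(d_o⁴ − d_i⁴)/64 = π(0.935⁴ − 0.7260⁴)/64 = 2.388×10^-2 in⁴
Effective length L_e = K·L = 0.5 × 208 = 104.0 in
P_cr = π²EI / L_e² = π² × 30200×10³ × 2.388×10^-2 / 104.0² = 658.0 lb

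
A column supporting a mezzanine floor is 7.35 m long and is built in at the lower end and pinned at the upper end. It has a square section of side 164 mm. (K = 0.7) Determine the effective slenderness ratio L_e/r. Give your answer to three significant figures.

For a square r = a/√12 = 164/√12 = 47.34 mm
L_e = K·L = 0.7 × 7.35 m = 5.145 m = 5145.0 mm
λ = L_e / r_min = 5145.0 / 47.34 = 109

λ ≈ 109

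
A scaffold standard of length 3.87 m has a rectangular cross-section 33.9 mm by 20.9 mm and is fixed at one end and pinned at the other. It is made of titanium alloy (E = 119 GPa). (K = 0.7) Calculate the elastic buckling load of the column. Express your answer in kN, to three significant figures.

P_cr ≈ 4.13 kN

Buckling occurs about the weak axis: I_min = h·b³/12 with b = 20.9 mm (the shorter side).
I_min = 33.9×20.9³/12 = 2.579×10^4 mm⁴
I = 2.579×10^4 mm⁴ = 2.579×10^-8 m⁴
Effective length L_e = K·L = 0.7 × 3.87 = 2.709 m
P_cr = π²EI / L_e² = π² × 119×10⁹ × 2.579×10^-8 / 2.709² = 4.127×10^3 N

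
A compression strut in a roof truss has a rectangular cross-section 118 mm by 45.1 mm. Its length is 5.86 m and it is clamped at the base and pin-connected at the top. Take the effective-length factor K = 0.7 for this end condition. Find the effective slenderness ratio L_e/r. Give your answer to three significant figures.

λ ≈ 315

Buckling occurs about the weak axis: I_min = h·b³/12 with b = 45.1 mm (the shorter side).
I_min = 118×45.1³/12 = 9.020×10^5 mm⁴
A = 5.322×10^3 mm²;  r_min = √(I/A) = √(9.020×10^5/5.322×10^3) = 13.02 mm
L_e = K·L = 0.7 × 5.86 m = 4.102 m = 4102.0 mm
λ = L_e / r_min = 4102.0 / 13.02 = 315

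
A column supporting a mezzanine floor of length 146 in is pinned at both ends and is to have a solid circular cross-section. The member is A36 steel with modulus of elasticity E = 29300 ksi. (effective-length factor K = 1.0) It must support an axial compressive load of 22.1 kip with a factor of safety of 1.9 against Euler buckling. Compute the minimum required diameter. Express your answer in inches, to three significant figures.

Required P_cr = n·P = 1.9 × 22.1 = 41.99 kip
L_e = K·L = 1 × 146 = 146.0 in
Required I = P_cr·L_e²/(π²E) = 4.199×10^4 × 146.0² / (π² × 2.93×10^7) = 3.095 in⁴
Solid circle: I = πd⁴/64  ⇒  d = (64I/π)^(1/4) = (64×3.095/π)^(1/4) = 2.82 in

d ≈ 2.82 in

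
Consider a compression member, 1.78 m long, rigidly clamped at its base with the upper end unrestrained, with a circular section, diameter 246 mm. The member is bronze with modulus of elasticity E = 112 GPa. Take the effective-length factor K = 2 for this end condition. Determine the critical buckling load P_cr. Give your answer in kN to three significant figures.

P_cr ≈ 15700 kN

I = πd⁴/64 = π×246⁴/64 = 1.798×10^8 mm⁴
I = 1.798×10^8 mm⁴ = 1.798×10^-4 m⁴
Effective length L_e = K·L = 2 × 1.78 = 3.560 m
P_cr = π²EI / L_e² = π² × 112×10⁹ × 1.798×10^-4 / 3.560² = 1.568×10^7 N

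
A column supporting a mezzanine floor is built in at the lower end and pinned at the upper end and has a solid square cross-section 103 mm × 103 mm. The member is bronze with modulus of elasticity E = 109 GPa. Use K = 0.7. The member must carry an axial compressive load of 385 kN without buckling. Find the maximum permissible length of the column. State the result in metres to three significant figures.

L_max ≈ 7.31 m

I = a⁴/12 = 103⁴/12 = 9.379×10^6 mm⁴
I = 9.379×10^-6 m⁴
At the buckling limit P_cr = P = 3.850×10^5 N
From P_cr = π²EI/(K·L)²:  L = (1/K)·√(π²EI/P_cr) = (1/0.7)·√(π²×1.09×10^11×9.379×10^-6/3.850×10^5)
L = 7.31 m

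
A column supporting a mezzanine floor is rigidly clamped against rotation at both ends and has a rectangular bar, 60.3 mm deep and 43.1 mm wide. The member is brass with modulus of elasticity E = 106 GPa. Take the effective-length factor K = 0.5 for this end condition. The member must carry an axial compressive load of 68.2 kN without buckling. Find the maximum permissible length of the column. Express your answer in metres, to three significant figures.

L_max ≈ 4.97 m

Buckling occurs about the weak axis: I_min = h·b³/12 with b = 43.1 mm (the shorter side).
I_min = 60.3×43.1³/12 = 4.023×10^5 mm⁴
I = 4.023×10^-7 m⁴
At the buckling limit P_cr = P = 6.820×10^4 N
From P_cr = π²EI/(K·L)²:  L = (1/K)·√(π²EI/P_cr) = (1/0.5)·√(π²×1.06×10^11×4.023×10^-7/6.820×10^4)
L = 4.97 m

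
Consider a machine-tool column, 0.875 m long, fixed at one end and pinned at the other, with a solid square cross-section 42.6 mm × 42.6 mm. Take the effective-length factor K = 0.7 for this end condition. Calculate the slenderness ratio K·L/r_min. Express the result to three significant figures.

λ ≈ 49.8

For a square r = a/√12 = 42.6/√12 = 12.30 mm
L_e = K·L = 0.7 × 0.875 m = 0.6125 m = 612.50 mm
λ = L_e / r_min = 612.50 / 12.30 = 49.8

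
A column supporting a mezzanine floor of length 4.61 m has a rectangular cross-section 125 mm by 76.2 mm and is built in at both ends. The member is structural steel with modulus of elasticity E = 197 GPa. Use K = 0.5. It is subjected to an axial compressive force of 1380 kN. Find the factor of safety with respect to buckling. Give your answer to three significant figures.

n ≈ 1.22

Buckling occurs about the weak axis: I_min = h·b³/12 with b = 76.2 mm (the shorter side).
I_min = 125×76.2³/12 = 4.609×10^6 mm⁴
I = 4.609×10^6 mm⁴ = 4.609×10^-6 m⁴
Effective length L_e = K·L = 0.5 × 4.61 = 2.305 m
P_cr = π²EI / L_e² = π² × 197×10⁹ × 4.609×10^-6 / 2.305² = 1.687×10^6 N
Factor of safety n = P_cr / P = 1686.6 / 1380 = 1.22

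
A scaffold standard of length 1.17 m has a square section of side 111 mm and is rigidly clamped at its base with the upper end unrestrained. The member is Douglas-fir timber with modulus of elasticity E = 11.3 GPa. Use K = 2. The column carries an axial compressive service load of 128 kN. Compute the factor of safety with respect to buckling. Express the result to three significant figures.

I = a⁴/12 = 111⁴/12 = 1.265×10^7 mm⁴
I = 1.265×10^7 mm⁴ = 1.265×10^-5 m⁴
Effective length L_e = K·L = 2 × 1.17 = 2.340 m
P_cr = π²EI / L_e² = π² × 11.3×10⁹ × 1.265×10^-5 / 2.340² = 2.577×10^5 N
Factor of safety n = P_cr / P = 257.67 / 128 = 2.01

n ≈ 2.01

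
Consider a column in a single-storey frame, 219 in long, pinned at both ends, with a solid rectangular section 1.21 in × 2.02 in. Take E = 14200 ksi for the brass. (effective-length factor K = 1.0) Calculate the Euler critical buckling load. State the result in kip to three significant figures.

Buckling occurs about the weak axis: I_min = h·b³/12 with b = 1.21 in (the shorter side).
I_min = 2.02×1.21³/12 = 0.2982 in⁴
Effective length L_e = K·L = 1 × 219 = 219.0 in
P_cr = π²EI / L_e² = π² × 14200×10³ × 0.2982 / 219.0² = 871.4 lb

P_cr ≈ 0.871 kip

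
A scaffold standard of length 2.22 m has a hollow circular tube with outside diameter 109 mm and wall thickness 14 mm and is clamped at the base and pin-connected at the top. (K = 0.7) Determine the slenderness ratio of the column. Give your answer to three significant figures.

λ ≈ 45.8

Inner diameter d_i = 109 − 2×14 = 81.00 mm
I = π(d_o⁴ − d_i⁴)/64 = π(109⁴ − 81.00⁴)/64 = 4.816×10^6 mm⁴
A = 4.178×10^3 mm²;  r_min = √(I/A) = √(4.816×10^6/4.178×10^3) = 33.95 mm
L_e = K·L = 0.7 × 2.22 m = 1.554 m = 1554.0 mm
λ = L_e / r_min = 1554.0 / 33.95 = 45.8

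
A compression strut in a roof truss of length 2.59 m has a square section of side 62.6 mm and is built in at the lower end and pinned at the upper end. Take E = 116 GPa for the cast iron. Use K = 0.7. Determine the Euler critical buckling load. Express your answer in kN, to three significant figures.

P_cr ≈ 446 kN

I = a⁴/12 = 62.6⁴/12 = 1.280×10^6 mm⁴
I = 1.280×10^6 mm⁴ = 1.280×10^-6 m⁴
Effective length L_e = K·L = 0.7 × 2.59 = 1.813 m
P_cr = π²EI / L_e² = π² × 116×10⁹ × 1.280×10^-6 / 1.813² = 4.457×10^5 N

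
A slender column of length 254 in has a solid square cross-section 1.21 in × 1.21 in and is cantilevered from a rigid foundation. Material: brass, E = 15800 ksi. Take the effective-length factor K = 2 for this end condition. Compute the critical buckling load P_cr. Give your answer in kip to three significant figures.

I = a⁴/12 = 1.21⁴/12 = 0.1786 in⁴
Effective length L_e = K·L = 2 × 254 = 508.0 in
P_cr = π²EI / L_e² = π² × 15800×10³ × 0.1786 / 508.0² = 107.9 lb

P_cr ≈ 0.108 kip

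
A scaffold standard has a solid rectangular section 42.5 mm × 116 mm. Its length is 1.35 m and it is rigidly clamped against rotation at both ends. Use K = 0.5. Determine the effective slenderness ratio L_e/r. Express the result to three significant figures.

For a rectangle r_min = b/√12 = 42.5/√12 = 12.27 mm
L_e = K·L = 0.5 × 1.35 m = 0.6750 m = 675.00 mm
λ = L_e / r_min = 675.00 / 12.27 = 55.0

λ ≈ 55.0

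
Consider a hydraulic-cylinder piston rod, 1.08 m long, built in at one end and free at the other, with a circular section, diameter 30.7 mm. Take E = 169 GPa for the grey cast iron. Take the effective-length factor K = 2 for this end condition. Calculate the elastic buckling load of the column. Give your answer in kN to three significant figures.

P_cr ≈ 15.6 kN

I = πd⁴/64 = π×30.7⁴/64 = 4.360×10^4 mm⁴
I = 4.360×10^4 mm⁴ = 4.360×10^-8 m⁴
Effective length L_e = K·L = 2 × 1.08 = 2.160 m
P_cr = π²EI / L_e² = π² × 169×10⁹ × 4.360×10^-8 / 2.160² = 1.559×10^4 N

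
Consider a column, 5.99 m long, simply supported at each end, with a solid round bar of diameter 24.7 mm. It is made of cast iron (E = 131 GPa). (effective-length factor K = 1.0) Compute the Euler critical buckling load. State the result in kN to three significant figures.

I = πd⁴/64 = π×24.7⁴/64 = 1.827×10^4 mm⁴
I = 1.827×10^4 mm⁴ = 1.827×10^-8 m⁴
Effective length L_e = K·L = 1 × 5.99 = 5.990 m
P_cr = π²EI / L_e² = π² × 131×10⁹ × 1.827×10^-8 / 5.990² = 658.4 N

P_cr ≈ 0.658 kN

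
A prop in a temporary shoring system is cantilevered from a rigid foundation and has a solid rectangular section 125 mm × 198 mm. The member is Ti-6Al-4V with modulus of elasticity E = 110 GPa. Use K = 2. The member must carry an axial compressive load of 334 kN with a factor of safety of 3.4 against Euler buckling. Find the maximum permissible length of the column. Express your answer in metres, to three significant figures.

Buckling occurs about the weak axis: I_min = h·b³/12 with b = 125 mm (the shorter side).
I_min = 198×125³/12 = 3.223×10^7 mm⁴
I = 3.223×10^-5 m⁴
Required critical load P_cr = n·P = 3.4 × 334 = 1136 kN = 1.136×10^6 N
From P_cr = π²EI/(K·L)²:  L = (1/K)·√(π²EI/P_cr) = (1/2)·√(π²×1.10×10^11×3.223×10^-5/1.136×10^6)
L = 2.78 m

L_max ≈ 2.78 m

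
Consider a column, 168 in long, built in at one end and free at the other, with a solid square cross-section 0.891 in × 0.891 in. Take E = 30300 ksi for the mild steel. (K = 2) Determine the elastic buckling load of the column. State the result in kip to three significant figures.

I = a⁴/12 = 0.891⁴/12 = 5.252×10^-2 in⁴
Effective length L_e = K·L = 2 × 168 = 336.0 in
P_cr = π²EI / L_e² = π² × 30300×10³ × 5.252×10^-2 / 336.0² = 139.1 lb

P_cr ≈ 0.139 kip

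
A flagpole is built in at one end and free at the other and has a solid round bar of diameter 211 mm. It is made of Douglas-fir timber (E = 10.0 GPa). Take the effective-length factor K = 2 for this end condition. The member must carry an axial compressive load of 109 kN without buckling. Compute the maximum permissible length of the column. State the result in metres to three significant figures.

L_max ≈ 4.69 m

I = πd⁴/64 = π×211⁴/64 = 9.730×10^7 mm⁴
I = 9.730×10^-5 m⁴
At the buckling limit P_cr = P = 1.090×10^5 N
From P_cr = π²EI/(K·L)²:  L = (1/K)·√(π²EI/P_cr) = (1/2)·√(π²×1.00×10^10×9.730×10^-5/1.090×10^5)
L = 4.69 m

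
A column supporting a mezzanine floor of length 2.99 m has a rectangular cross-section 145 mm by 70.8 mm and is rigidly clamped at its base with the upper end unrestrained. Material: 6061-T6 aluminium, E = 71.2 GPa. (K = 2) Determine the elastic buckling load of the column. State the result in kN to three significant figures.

Buckling occurs about the weak axis: I_min = h·b³/12 with b = 70.8 mm (the shorter side).
I_min = 145×70.8³/12 = 4.288×10^6 mm⁴
I = 4.288×10^6 mm⁴ = 4.288×10^-6 m⁴
Effective length L_e = K·L = 2 × 2.99 = 5.980 m
P_cr = π²EI / L_e² = π² × 71.2×10⁹ × 4.288×10^-6 / 5.980² = 8.427×10^4 N

P_cr ≈ 84.3 kN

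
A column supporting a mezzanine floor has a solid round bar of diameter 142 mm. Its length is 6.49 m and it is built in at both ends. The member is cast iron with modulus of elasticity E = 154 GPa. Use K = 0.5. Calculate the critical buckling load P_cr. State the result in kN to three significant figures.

I = πd⁴/64 = π×142⁴/64 = 1.996×10^7 mm⁴
I = 1.996×10^7 mm⁴ = 1.996×10^-5 m⁴
Effective length L_e = K·L = 0.5 × 6.49 = 3.245 m
P_cr = π²EI / L_e² = π² × 154×10⁹ × 1.996×10^-5 / 3.245² = 2.881×10^6 N

P_cr ≈ 2880 kN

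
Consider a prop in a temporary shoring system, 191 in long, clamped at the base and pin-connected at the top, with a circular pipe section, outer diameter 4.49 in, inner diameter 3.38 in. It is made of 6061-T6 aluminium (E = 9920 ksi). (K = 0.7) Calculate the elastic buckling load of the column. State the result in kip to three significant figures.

P_cr ≈ 74.2 kip

d_o = 4.49 in, d_i = 3.38 in
I = π(d_o⁴ − d_i⁴)/64 = π(4.49⁴ − 3.380⁴)/64 = 13.54 in⁴
Effective length L_e = K·L = 0.7 × 191 = 133.7 in
P_cr = π²EI / L_e² = π² × 9920×10³ × 13.54 / 133.7² = 7.418×10^4 lb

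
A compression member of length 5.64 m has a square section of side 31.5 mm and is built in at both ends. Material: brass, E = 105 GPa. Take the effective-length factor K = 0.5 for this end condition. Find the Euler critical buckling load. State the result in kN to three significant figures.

P_cr ≈ 10.7 kN

I = a⁴/12 = 31.5⁴/12 = 8.205×10^4 mm⁴
I = 8.205×10^4 mm⁴ = 8.205×10^-8 m⁴
Effective length L_e = K·L = 0.5 × 5.64 = 2.820 m
P_cr = π²EI / L_e² = π² × 105×10⁹ × 8.205×10^-8 / 2.820² = 1.069×10^4 N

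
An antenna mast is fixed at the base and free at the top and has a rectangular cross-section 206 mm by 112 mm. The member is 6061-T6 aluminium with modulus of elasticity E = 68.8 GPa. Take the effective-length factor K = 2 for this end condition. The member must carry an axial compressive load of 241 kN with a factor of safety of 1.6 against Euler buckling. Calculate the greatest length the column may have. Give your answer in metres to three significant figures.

Buckling occurs about the weak axis: I_min = h·b³/12 with b = 112 mm (the shorter side).
I_min = 206×112³/12 = 2.412×10^7 mm⁴
I = 2.412×10^-5 m⁴
Required critical load P_cr = n·P = 1.6 × 241 = 385.6 kN = 3.856×10^5 N
From P_cr = π²EI/(K·L)²:  L = (1/K)·√(π²EI/P_cr) = (1/2)·√(π²×6.88×10^10×2.412×10^-5/3.856×10^5)
L = 3.26 m

L_max ≈ 3.26 m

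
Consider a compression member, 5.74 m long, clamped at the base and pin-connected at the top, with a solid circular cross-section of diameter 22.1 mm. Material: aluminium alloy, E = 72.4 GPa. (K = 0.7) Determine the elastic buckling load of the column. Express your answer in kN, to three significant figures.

I = πd⁴/64 = π×22.1⁴/64 = 1.171×10^4 mm⁴
I = 1.171×10^4 mm⁴ = 1.171×10^-8 m⁴
Effective length L_e = K·L = 0.7 × 5.74 = 4.018 m
P_cr = π²EI / L_e² = π² × 72.4×10⁹ × 1.171×10^-8 / 4.018² = 518.3 N

P_cr ≈ 0.518 kN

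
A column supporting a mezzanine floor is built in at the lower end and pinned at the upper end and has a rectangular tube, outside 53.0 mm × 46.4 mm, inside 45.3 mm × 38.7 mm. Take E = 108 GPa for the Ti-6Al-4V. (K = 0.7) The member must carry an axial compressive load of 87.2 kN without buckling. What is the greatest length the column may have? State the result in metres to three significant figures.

Weak-axis I_min = (h_o·b_o³ − h_i·b_i³)/12 with b_o = 46.4, b_i = 38.70 mm (shorter outer/inner sides).
I_min = (53.0×46.4³ − 45.30×38.70³)/12 = 2.224×10^5 mm⁴
I = 2.224×10^-7 m⁴
At the buckling limit P_cr = P = 8.720×10^4 N
From P_cr = π²EI/(K·L)²:  L = (1/K)·√(π²EI/P_cr) = (1/0.7)·√(π²×1.08×10^11×2.224×10^-7/8.720×10^4)
L = 2.36 m

L_max ≈ 2.36 m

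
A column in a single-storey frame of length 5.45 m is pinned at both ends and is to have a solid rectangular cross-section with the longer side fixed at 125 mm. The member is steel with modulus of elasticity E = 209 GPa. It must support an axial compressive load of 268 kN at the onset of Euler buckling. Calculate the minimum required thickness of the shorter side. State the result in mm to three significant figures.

L_e = K·L = 1 × 5.45 = 5.450 m
Required I = P_cr·L_e²/(π²E) = 2.680×10^5 × 5.450² / (π² × 2.09×10^11) = 3.859×10^-6 m⁴
I_req = 3.859×10^6 mm⁴
Rectangle, weak axis: I_min = h·b³/12 with h = 125 mm fixed  ⇒  b = (12I/h)^(1/3) = 71.8 mm

b ≈ 71.8 mm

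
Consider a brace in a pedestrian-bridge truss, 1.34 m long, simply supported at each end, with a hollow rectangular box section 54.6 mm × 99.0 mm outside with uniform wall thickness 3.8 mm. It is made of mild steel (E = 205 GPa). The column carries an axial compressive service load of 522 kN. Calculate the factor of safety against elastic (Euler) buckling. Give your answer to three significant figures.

Inner dimensions: h_i = 99.0 − 2×3.8 = 91.40 mm, b_i = 54.6 − 2×3.8 = 47.00 mm
Weak-axis I_min = (h_o·b_o³ − h_i·b_i³)/12 with b_o = 54.6, b_i = 47.00 mm (shorter outer/inner sides).
I_min = (99.0×54.6³ − 91.40×47.00³)/12 = 5.521×10^5 mm⁴
I = 5.521×10^5 mm⁴ = 5.521×10^-7 m⁴
Effective length L_e = K·L = 1 × 1.34 = 1.340 m
P_cr = π²EI / L_e² = π² × 205×10⁹ × 5.521×10^-7 / 1.340² = 6.221×10^5 N
Factor of safety n = P_cr / P = 622.08 / 522 = 1.19

n ≈ 1.19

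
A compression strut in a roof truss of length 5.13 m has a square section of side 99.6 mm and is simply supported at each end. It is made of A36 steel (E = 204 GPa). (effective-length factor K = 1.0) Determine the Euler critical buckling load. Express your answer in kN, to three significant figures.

I = a⁴/12 = 99.6⁴/12 = 8.201×10^6 mm⁴
I = 8.201×10^6 mm⁴ = 8.201×10^-6 m⁴
Effective length L_e = K·L = 1 × 5.13 = 5.130 m
P_cr = π²EI / L_e² = π² × 204×10⁹ × 8.201×10^-6 / 5.130² = 6.274×10^5 N

P_cr ≈ 627 kN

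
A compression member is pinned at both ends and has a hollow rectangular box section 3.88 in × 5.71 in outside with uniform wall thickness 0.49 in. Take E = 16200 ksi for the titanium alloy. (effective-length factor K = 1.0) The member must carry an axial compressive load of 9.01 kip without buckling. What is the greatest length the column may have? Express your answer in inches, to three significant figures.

L_max ≈ 568 in

Inner dimensions: h_i = 5.71 − 2×0.49 = 4.730 in, b_i = 3.88 − 2×0.49 = 2.900 in
Weak-axis I_min = (h_o·b_o³ − h_i·b_i³)/12 with b_o = 3.88, b_i = 2.900 in (shorter outer/inner sides).
I_min = (5.71×3.88³ − 4.730×2.900³)/12 = 18.18 in⁴
At the buckling limit P_cr = P = 9.010×10^3 lb
From P_cr = π²EI/(K·L)²:  L = (1/K)·√(π²EI/P_cr) = (1/1)·√(π²×1.62×10^7×18.18/9.010×10^3)
L = 568 in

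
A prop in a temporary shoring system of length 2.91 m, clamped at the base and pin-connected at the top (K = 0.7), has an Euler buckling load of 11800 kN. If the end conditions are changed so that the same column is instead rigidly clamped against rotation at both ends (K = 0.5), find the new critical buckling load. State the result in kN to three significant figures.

P_cr ≈ 23100 kN

P_cr ∝ 1/K², so P_cr,new = P_cr,old × (K_old/K_new)² = 11800 × (0.7/0.5)²
= 11800 × 1.960 = 23100 kN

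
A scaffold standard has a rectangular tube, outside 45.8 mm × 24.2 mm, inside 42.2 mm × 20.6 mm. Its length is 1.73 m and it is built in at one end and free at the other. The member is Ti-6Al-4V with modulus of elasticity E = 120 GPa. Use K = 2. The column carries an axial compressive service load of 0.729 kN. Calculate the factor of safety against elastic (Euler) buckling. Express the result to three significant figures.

Weak-axis I_min = (h_o·b_o³ − h_i·b_i³)/12 with b_o = 24.2, b_i = 20.60 mm (shorter outer/inner sides).
I_min = (45.8×24.2³ − 42.20×20.60³)/12 = 2.335×10^4 mm⁴
I = 2.335×10^4 mm⁴ = 2.335×10^-8 m⁴
Effective length L_e = K·L = 2 × 1.73 = 3.460 m
P_cr = π²EI / L_e² = π² × 120×10⁹ × 2.335×10^-8 / 3.460² = 2.310×10^3 N
Factor of safety n = P_cr / P = 2.3100 / 0.729 = 3.17

n ≈ 3.17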